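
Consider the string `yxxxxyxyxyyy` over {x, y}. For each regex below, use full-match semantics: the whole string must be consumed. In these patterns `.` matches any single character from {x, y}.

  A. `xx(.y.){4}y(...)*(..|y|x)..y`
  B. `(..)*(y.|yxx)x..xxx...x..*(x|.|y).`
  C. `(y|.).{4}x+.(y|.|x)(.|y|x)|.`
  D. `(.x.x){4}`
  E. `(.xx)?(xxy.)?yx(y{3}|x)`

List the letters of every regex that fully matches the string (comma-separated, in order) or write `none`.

A → no match — must start with `xx`
B → no match
C → no match
D → no match — must end with `x`
E → match

E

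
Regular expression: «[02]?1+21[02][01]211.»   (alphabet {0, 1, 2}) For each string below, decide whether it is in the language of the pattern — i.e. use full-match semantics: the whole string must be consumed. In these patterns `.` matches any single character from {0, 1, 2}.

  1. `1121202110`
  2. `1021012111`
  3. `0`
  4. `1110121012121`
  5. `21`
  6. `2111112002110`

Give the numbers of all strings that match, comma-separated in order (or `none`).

1

1 → match
2 → no match
3 → no match
4 → no match
5 → no match
6 → no match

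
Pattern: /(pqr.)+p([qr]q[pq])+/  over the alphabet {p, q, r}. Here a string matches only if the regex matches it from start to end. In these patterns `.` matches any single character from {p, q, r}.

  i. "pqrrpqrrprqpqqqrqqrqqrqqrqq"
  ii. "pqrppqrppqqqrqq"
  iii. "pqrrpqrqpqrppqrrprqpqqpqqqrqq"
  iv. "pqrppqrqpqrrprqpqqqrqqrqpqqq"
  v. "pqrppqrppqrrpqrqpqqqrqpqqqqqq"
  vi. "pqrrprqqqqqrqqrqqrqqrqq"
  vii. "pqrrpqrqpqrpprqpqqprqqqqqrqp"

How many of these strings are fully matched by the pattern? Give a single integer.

7

i → match
ii → match
iii → match
iv → match
v → match
vi → match
vii → match
Total matched: 7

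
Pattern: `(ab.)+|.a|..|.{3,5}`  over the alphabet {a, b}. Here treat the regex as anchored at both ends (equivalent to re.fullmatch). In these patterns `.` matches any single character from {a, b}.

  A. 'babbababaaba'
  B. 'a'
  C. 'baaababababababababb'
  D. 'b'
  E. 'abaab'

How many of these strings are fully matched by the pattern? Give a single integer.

1

A. 'babbababaaba' → no match
B. 'a' → no match
C → no match
D. 'b' → no match
E. 'abaab' → match
Total matched: 1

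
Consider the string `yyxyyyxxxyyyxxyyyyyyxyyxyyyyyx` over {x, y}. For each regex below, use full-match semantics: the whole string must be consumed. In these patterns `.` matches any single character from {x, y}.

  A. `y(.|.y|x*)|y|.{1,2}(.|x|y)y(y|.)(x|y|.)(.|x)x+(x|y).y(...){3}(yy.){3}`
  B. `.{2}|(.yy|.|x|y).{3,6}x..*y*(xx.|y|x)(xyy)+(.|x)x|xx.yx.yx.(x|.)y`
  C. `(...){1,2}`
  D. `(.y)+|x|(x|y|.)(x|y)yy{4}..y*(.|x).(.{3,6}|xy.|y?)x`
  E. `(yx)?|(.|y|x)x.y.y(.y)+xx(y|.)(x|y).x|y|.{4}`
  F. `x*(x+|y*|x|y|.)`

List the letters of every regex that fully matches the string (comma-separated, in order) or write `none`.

A

A → match
B → no match
C → no match
D → no match
E → no match
F → no match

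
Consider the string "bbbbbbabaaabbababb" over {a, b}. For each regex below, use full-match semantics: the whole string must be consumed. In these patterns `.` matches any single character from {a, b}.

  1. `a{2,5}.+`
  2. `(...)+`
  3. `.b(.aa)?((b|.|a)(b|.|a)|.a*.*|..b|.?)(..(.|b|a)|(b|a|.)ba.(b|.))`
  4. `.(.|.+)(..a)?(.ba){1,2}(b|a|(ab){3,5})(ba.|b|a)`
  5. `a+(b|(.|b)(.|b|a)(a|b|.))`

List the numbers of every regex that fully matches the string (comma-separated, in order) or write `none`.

2, 3, 4

1 → no match — must start with "a"
2 → match
3 → match
4 → match
5 → no match — must start with "a"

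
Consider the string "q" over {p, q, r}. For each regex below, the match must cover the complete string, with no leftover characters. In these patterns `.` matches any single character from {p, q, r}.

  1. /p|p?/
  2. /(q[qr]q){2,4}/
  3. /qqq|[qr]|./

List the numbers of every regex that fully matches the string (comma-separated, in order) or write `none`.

1 → no match
2 → no match
3 → match

3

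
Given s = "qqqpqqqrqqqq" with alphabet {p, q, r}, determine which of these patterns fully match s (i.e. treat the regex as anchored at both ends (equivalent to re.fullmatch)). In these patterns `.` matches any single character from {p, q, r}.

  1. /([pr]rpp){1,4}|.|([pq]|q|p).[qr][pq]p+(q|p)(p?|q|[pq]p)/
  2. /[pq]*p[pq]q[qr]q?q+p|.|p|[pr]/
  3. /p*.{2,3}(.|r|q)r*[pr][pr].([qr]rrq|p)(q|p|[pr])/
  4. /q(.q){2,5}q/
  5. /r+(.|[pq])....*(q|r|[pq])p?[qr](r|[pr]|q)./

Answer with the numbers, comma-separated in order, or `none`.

1 → no match
2 → no match
3 → no match
4 → match
5 → no match — must start with "r"

4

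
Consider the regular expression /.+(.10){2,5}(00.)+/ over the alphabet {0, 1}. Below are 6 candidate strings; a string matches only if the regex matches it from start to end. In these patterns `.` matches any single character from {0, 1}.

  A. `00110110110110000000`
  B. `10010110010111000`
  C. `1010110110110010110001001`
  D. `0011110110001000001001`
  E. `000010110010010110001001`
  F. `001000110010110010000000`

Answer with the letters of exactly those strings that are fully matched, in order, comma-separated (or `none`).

A, C, D, E, F

A → match
B → no match
C → match
D → match
E → match
F → match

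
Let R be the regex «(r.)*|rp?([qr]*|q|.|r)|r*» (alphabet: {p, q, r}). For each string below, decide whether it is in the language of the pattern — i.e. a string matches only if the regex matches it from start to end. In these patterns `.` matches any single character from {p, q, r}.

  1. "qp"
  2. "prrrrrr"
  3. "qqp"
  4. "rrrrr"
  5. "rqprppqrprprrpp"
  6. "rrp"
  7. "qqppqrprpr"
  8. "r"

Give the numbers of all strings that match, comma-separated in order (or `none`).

4, 8

1. "qp" → no match
2. "prrrrrr" → no match
3. "qqp" → no match
4. "rrrrr" → match
5 → no match
6. "rrp" → no match
7. "qqppqrprpr" → no match
8. "r" → match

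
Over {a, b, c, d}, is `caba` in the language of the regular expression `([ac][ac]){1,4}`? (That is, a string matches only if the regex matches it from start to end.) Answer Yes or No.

No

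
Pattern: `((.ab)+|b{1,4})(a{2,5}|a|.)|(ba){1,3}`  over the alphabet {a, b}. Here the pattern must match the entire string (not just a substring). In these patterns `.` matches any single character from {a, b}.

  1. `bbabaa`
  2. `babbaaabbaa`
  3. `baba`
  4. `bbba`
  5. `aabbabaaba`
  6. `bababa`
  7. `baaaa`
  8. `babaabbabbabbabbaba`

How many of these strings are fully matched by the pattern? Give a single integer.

6

1. `bbabaa` → no match
2. `babbaaabbaa` → no match
3. `baba` → match
4. `bbba` → match
5. `aabbabaaba` → match
6. `bababa` → match
7. `baaaa` → match
8 → match
Total matched: 6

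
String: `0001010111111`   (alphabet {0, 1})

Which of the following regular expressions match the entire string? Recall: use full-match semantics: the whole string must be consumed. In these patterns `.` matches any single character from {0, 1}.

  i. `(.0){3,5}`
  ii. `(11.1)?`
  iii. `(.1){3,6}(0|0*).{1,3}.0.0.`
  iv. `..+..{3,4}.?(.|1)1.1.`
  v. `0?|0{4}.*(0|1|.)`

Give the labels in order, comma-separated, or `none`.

iv

i → no match — must end with `0`
ii → no match
iii → no match
iv → match
v → no match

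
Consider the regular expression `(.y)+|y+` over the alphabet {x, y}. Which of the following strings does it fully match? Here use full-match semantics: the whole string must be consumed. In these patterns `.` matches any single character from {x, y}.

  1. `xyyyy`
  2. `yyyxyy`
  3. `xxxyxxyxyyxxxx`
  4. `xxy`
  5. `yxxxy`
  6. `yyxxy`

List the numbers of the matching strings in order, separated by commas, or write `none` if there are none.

none

1 → no match
2 → no match
3 → no match — must end with `y`
4 → no match
5 → no match
6 → no match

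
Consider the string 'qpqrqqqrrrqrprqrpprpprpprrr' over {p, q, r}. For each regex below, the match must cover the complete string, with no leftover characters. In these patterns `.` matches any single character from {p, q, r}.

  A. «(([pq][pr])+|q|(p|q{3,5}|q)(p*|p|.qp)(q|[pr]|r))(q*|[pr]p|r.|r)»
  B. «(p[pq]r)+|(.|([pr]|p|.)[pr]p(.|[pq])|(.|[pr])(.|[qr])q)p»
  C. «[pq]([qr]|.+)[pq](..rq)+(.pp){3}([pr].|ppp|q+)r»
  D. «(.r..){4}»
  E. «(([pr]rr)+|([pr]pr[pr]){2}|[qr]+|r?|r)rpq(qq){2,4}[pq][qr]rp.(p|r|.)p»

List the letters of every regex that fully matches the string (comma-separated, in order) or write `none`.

A → no match
B → no match
C → match
D → no match
E → no match — must end with 'p'

C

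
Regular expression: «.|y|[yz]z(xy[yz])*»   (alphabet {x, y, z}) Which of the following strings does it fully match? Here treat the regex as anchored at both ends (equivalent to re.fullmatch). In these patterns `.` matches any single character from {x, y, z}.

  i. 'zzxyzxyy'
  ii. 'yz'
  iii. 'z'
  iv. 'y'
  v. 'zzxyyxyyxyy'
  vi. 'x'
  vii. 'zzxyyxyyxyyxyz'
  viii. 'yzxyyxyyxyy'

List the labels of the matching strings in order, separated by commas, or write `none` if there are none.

i. 'zzxyzxyy' → match
ii. 'yz' → match
iii. 'z' → match
iv. 'y' → match
v. 'zzxyyxyyxyy' → match
vi. 'x' → match
vii → match
viii. 'yzxyyxyyxyy' → match

i, ii, iii, iv, v, vi, vii, viii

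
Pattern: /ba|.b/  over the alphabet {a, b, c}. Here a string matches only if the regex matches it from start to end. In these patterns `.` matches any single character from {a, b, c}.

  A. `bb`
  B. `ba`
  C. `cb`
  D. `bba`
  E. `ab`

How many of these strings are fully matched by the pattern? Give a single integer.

A → match
B → match
C → match
D → no match
E → match
Total matched: 4

4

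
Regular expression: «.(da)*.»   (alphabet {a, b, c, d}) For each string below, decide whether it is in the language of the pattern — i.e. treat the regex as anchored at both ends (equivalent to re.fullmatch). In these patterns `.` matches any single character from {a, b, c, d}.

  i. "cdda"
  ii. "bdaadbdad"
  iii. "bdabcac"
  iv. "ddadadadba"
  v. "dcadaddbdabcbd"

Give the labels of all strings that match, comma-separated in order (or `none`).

none

i → no match
ii → no match
iii → no match
iv → no match
v → no match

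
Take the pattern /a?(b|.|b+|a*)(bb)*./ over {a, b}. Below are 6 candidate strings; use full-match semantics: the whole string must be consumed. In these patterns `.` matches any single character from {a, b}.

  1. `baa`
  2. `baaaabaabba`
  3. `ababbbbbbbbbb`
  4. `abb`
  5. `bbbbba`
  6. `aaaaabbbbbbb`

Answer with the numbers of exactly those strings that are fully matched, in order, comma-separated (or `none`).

1 → no match
2 → no match
3 → no match
4 → match
5 → match
6 → match

4, 5, 6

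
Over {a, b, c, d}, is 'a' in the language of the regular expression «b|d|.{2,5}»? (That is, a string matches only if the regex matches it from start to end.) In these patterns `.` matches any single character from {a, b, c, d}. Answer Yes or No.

No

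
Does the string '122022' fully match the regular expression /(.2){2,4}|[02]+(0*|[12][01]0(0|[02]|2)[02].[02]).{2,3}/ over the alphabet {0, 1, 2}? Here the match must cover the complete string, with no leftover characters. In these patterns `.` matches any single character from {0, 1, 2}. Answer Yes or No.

No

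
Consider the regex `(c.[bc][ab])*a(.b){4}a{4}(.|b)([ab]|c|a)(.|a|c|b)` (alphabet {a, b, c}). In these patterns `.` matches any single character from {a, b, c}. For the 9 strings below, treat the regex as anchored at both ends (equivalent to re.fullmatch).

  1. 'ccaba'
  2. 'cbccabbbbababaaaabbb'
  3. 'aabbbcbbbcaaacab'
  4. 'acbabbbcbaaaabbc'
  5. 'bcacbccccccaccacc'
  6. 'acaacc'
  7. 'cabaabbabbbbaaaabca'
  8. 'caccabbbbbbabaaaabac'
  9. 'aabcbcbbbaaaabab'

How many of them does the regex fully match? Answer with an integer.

2

1 → no match
2 → no match
3 → no match
4 → match
5 → no match
6 → no match
7 → no match
8 → no match
9 → match
Total matched: 2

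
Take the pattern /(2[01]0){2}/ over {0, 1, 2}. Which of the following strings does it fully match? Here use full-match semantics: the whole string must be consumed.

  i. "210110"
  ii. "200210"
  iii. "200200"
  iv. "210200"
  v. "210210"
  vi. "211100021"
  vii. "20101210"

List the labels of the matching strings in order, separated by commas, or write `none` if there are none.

ii, iii, iv, v

i → no match
ii → match
iii → match
iv → match
v → match
vi → no match — must end with "0"
vii → no match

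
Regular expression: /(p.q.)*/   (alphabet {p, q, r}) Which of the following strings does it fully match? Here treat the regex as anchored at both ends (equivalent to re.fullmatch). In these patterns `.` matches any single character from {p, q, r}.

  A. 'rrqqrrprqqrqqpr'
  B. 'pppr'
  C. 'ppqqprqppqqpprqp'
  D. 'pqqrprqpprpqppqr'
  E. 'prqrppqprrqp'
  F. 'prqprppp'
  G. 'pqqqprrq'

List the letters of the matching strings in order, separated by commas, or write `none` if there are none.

A → no match
B → no match
C → match
D → no match
E → no match
F → no match
G → no match

C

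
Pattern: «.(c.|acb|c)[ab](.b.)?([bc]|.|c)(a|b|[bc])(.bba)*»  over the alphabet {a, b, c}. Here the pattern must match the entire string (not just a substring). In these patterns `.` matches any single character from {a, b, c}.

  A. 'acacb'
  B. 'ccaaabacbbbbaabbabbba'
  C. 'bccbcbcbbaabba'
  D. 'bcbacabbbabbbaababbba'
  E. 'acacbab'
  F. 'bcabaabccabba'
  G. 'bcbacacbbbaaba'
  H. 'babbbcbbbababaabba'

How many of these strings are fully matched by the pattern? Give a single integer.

A. 'acacb' → match
B → match
C → match
D → no match
E. 'acacbab' → no match
F → no match
G → no match
H → no match
Total matched: 3

3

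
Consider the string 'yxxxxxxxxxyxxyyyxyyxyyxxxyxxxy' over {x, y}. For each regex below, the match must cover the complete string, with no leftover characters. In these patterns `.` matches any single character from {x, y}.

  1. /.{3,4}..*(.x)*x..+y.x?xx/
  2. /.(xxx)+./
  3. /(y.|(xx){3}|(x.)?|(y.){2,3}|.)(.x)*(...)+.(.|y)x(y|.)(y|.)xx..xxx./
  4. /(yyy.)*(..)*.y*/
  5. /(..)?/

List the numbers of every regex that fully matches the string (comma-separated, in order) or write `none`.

3, 4

1 → no match — must end with 'xx'
2 → no match
3 → match
4 → match
5 → no match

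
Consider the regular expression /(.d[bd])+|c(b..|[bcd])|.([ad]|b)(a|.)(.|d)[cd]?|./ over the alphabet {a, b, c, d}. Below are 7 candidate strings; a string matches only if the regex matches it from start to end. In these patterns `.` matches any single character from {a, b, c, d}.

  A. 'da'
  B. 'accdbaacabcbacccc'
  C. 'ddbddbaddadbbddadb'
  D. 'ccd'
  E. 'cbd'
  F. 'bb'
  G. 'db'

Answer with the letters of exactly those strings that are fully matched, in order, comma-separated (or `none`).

A → no match
B → no match
C → match
D → no match
E → no match
F → no match
G → no match

C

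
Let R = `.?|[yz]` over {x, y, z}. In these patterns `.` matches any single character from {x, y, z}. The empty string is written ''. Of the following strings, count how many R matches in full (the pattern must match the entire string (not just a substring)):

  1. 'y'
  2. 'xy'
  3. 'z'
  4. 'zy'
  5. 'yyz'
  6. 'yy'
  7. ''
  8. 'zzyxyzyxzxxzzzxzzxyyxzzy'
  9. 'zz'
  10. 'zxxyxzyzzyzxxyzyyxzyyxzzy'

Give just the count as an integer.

1 → match
2 → no match
3 → match
4 → no match
5 → no match
6 → no match
7 → match
8 → no match
9 → no match
10 → no match
Total matched: 3

3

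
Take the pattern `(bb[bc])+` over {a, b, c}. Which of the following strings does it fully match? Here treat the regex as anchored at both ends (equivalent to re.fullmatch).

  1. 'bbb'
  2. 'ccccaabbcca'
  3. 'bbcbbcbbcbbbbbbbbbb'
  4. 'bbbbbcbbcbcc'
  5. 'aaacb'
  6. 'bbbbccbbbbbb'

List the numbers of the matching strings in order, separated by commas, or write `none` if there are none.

1 → match
2 → no match — must start with 'bb'
3 → no match
4 → no match
5 → no match — must start with 'bb'
6 → no match

1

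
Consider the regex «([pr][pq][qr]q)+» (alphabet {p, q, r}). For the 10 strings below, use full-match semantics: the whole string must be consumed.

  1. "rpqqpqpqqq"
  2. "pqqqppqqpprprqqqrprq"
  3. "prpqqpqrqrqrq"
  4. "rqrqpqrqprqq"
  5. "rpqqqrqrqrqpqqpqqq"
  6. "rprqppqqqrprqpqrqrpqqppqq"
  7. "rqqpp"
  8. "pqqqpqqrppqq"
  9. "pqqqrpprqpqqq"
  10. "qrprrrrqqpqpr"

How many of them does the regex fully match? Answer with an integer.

1. "rpqqpqpqqq" → no match
2 → no match
3 → no match
4. "rqrqpqrqprqq" → no match
5 → no match
6 → no match
7. "rqqpp" → no match — must end with "q"
8. "pqqqpqqrppqq" → no match
9 → no match
10 → no match — must end with "q"
Total matched: 0

0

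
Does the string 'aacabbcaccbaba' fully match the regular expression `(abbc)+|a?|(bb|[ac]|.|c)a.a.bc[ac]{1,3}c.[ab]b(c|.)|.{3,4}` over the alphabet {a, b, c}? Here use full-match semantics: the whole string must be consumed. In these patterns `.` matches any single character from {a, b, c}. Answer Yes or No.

Yes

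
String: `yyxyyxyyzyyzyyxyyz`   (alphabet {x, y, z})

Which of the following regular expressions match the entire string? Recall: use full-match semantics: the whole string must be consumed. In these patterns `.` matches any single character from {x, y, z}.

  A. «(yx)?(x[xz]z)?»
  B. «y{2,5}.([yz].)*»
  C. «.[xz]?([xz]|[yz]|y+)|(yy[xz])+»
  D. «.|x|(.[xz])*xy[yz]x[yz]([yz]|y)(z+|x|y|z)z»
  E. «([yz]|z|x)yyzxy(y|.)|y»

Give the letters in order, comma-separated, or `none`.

A → no match
B → no match
C → match
D → no match
E → no match

C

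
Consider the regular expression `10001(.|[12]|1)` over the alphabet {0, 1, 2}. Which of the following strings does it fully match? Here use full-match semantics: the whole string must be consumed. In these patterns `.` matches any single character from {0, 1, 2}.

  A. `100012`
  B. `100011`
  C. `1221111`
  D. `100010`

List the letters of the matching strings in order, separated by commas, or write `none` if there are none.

A. `100012` → match
B. `100011` → match
C. `1221111` → no match — must start with `10001`
D. `100010` → match

A, B, D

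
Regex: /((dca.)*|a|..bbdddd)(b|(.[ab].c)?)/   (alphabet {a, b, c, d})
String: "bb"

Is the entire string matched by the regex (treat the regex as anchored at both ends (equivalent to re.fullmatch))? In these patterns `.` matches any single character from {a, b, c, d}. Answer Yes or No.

No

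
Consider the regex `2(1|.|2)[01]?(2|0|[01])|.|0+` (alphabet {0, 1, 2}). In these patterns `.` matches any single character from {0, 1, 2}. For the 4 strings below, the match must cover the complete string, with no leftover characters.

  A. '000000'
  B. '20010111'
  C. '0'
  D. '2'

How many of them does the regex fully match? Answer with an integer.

3

A → match
B → no match
C → match
D → match
Total matched: 3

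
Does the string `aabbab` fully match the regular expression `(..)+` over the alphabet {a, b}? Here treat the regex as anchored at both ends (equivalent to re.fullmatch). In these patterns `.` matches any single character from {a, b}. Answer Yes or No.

Yes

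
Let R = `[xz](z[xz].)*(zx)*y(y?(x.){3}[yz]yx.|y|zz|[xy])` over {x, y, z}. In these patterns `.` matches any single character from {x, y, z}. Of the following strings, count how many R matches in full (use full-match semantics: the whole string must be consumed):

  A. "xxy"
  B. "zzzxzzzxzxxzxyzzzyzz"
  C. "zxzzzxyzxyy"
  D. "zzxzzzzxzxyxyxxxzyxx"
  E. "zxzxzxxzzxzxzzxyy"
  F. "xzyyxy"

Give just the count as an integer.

A. "xxy" → no match
B → no match
C. "zxzzzxyzxyy" → no match
D → no match
E → no match
F. "xzyyxy" → no match
Total matched: 0

0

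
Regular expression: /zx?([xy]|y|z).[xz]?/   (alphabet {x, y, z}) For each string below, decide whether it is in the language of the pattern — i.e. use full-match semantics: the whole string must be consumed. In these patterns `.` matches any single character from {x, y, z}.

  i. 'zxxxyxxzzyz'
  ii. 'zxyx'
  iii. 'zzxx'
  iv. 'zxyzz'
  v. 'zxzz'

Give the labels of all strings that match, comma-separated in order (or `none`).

ii, iii, iv, v

i → no match
ii → match
iii → match
iv → match
v → match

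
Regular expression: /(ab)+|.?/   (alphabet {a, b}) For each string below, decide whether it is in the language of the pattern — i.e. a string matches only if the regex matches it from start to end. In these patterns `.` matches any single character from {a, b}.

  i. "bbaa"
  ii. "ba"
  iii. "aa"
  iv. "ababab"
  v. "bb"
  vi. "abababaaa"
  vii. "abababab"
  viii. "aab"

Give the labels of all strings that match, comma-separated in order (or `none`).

iv, vii

i → no match
ii → no match
iii → no match
iv → match
v → no match
vi → no match
vii → match
viii → no match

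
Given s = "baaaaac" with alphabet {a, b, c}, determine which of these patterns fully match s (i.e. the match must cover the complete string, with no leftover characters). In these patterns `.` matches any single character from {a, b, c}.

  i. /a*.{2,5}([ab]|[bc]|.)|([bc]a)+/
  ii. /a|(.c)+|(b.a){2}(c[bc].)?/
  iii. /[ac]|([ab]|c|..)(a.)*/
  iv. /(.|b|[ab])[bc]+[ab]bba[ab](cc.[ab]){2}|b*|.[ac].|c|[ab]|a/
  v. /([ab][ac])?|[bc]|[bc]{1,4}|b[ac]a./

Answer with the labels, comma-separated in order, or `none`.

iii

i → no match
ii → no match
iii → match
iv → no match
v → no match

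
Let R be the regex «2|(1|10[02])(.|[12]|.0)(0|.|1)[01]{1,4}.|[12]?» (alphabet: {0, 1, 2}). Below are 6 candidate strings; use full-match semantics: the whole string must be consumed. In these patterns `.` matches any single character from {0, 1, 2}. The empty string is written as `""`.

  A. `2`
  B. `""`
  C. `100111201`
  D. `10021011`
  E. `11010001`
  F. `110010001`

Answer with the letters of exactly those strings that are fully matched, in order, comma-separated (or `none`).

A → match
B → match
C → no match
D → match
E → match
F → match

A, B, D, E, F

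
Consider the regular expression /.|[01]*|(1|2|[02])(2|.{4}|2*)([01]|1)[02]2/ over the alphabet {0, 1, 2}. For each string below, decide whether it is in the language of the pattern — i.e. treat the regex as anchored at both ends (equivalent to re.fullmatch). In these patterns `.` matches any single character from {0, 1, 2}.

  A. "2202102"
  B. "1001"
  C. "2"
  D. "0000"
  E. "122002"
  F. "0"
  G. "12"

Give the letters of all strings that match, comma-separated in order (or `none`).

B, C, D, E, F

A → no match
B → match
C → match
D → match
E → match
F → match
G → no match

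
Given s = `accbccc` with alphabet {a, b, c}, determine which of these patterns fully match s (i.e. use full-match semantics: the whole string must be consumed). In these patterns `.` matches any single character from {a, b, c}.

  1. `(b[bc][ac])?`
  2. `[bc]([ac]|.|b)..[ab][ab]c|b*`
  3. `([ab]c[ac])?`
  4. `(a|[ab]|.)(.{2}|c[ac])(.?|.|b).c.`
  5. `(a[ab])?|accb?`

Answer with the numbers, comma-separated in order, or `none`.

1 → no match
2 → no match
3 → no match
4 → match
5 → no match

4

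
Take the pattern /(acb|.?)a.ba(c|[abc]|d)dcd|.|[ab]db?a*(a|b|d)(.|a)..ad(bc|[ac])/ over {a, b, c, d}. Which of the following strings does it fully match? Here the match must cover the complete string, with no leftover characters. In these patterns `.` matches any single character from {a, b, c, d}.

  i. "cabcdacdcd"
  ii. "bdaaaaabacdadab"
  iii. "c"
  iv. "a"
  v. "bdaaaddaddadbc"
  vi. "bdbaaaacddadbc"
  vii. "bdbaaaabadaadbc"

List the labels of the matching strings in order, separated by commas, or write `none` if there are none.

iii, iv, vi, vii

i. "cabcdacdcd" → no match
ii → no match
iii. "c" → match
iv. "a" → match
v → no match
vi → match
vii → match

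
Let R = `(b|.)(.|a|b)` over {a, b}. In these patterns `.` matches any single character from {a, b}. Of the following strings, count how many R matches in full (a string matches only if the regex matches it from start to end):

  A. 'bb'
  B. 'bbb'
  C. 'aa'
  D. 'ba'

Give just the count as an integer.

A → match
B → no match
C → match
D → match
Total matched: 3

3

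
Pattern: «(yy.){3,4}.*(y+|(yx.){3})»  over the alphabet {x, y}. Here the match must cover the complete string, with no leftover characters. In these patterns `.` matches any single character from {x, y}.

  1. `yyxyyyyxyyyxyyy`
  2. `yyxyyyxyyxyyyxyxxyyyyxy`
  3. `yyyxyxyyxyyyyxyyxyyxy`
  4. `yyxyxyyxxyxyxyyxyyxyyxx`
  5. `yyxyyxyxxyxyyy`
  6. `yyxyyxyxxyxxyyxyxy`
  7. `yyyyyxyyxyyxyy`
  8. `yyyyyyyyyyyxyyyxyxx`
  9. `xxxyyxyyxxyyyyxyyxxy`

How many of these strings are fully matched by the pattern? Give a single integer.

1 → no match
2 → no match
3 → no match
4 → no match
5 → no match
6 → no match
7 → match
8 → no match
9 → no match — must start with `yy`
Total matched: 1

1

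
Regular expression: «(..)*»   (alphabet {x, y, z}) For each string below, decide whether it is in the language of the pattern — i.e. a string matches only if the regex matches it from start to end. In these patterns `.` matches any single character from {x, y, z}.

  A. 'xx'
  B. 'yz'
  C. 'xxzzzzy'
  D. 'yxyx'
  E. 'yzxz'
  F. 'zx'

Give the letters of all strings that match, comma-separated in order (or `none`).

A → match
B → match
C → no match
D → match
E → match
F → match

A, B, D, E, F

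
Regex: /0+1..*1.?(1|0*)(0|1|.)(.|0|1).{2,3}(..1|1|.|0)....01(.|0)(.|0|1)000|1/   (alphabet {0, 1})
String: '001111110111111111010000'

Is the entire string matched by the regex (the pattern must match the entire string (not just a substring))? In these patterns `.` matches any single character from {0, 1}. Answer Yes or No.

No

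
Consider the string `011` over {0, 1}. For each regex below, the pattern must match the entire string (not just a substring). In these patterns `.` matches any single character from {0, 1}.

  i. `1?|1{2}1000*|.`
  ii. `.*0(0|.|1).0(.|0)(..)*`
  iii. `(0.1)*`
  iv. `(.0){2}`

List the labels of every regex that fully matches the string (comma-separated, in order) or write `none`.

iii

i → no match
ii → no match
iii → match
iv → no match — must end with `0`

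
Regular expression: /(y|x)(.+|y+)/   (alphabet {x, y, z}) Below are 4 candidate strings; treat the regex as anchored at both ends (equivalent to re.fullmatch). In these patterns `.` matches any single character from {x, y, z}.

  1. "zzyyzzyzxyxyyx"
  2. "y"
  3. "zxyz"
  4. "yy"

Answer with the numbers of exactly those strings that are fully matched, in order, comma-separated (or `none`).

1 → no match
2 → no match
3 → no match
4 → match

4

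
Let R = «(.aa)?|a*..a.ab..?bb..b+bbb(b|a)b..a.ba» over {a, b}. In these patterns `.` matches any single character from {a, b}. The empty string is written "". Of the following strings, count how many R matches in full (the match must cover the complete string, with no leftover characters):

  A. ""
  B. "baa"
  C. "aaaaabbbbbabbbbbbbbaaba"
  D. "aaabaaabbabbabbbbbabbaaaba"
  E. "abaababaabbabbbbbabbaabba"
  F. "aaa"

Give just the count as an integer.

A → match
B → match
C → match
D → match
E → match
F → match
Total matched: 6

6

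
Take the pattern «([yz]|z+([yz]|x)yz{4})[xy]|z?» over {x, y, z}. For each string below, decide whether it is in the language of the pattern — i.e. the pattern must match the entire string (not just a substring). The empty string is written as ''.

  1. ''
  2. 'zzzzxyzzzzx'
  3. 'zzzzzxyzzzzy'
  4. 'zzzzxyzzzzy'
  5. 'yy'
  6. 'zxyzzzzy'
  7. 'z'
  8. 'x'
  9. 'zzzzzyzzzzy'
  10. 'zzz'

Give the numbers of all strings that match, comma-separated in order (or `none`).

1, 2, 3, 4, 5, 6, 7, 9

1 → match
2 → match
3 → match
4 → match
5 → match
6 → match
7 → match
8 → no match
9 → match
10 → no match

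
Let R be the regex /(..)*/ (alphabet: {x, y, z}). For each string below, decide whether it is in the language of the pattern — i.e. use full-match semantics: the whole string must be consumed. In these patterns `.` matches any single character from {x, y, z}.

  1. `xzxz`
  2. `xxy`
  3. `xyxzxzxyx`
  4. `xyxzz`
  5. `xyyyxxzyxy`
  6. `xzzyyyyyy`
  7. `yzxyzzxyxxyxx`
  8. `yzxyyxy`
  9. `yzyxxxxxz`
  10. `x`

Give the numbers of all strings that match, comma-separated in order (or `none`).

1 → match
2 → no match
3 → no match
4 → no match
5 → match
6 → no match
7 → no match
8 → no match
9 → no match
10 → no match

1, 5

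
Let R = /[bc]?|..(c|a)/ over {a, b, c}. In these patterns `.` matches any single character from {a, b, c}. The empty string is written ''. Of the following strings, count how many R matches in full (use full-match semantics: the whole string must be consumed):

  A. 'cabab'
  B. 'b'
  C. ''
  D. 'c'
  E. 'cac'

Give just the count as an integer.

4

A. 'cabab' → no match
B. 'b' → match
C. '' → match
D. 'c' → match
E. 'cac' → match
Total matched: 4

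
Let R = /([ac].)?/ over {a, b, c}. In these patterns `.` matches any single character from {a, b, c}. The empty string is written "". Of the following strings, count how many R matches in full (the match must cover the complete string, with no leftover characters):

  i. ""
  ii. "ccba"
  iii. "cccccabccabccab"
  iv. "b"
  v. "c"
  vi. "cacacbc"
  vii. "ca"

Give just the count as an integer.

i → match
ii → no match
iii → no match
iv → no match
v → no match
vi → no match
vii → match
Total matched: 2

2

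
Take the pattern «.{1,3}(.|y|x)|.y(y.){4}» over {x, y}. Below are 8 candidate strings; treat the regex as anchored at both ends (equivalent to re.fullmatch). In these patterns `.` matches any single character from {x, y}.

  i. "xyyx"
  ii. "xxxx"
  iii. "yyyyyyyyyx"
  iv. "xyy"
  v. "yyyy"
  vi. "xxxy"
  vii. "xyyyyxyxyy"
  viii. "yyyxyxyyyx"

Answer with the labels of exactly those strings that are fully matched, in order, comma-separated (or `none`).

i → match
ii → match
iii → match
iv → match
v → match
vi → match
vii → match
viii → match

i, ii, iii, iv, v, vi, vii, viii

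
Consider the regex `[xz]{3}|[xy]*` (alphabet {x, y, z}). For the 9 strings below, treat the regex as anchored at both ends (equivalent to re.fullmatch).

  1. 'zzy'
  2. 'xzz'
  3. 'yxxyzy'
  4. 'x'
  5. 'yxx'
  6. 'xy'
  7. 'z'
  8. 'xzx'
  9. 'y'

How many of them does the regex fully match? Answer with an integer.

1 → no match
2 → match
3 → no match
4 → match
5 → match
6 → match
7 → no match
8 → match
9 → match
Total matched: 6

6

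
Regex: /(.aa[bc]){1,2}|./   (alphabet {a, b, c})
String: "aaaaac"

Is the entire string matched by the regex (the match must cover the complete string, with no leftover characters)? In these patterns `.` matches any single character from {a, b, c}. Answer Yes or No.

No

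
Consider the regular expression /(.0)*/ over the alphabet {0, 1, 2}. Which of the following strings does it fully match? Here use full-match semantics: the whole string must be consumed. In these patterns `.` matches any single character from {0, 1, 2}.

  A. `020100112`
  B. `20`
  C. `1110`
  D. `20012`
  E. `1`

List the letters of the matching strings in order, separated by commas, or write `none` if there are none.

B

A. `020100112` → no match
B. `20` → match
C. `1110` → no match
D. `20012` → no match
E. `1` → no match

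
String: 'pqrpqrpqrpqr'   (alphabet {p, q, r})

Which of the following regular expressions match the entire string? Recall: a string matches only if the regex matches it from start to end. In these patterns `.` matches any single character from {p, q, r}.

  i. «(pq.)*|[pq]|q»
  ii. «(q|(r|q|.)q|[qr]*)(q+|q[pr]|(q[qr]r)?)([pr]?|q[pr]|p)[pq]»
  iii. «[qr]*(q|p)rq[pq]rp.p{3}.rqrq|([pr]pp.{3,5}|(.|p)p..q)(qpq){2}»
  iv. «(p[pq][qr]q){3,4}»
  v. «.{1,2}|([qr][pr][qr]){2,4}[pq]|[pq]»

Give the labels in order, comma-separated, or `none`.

i → match
ii → no match
iii → no match
iv → no match — must end with 'q'
v → no match

i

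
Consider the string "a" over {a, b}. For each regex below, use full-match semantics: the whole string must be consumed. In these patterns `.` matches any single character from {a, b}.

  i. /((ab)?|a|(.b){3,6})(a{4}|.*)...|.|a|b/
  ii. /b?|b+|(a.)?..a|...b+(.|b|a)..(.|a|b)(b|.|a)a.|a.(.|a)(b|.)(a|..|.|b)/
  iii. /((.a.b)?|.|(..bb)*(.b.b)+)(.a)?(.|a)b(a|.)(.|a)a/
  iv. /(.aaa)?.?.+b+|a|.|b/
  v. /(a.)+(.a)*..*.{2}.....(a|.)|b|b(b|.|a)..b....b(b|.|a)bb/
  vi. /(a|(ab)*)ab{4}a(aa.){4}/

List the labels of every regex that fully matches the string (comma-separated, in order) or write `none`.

i, iv

i → match
ii → no match
iii → no match
iv → match
v → no match
vi → no match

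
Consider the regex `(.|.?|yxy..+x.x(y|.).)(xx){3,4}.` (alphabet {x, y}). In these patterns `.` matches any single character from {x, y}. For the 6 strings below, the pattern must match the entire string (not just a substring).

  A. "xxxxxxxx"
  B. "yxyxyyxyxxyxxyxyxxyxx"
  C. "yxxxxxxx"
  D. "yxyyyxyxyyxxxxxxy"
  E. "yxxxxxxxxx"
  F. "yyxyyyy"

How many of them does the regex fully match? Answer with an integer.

4

A → match
B → no match
C → match
D → match
E → match
F → no match
Total matched: 4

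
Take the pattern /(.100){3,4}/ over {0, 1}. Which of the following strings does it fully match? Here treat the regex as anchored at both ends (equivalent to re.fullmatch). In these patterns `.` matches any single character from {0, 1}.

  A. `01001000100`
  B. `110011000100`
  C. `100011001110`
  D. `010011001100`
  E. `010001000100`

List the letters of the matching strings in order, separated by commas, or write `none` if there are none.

B, D, E

A → no match
B → match
C → no match — must end with `100`
D → match
E → match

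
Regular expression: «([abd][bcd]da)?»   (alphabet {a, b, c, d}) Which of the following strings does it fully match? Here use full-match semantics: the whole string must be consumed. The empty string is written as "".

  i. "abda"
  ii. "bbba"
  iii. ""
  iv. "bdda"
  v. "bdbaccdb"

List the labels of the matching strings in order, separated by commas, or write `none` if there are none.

i. "abda" → match
ii. "bbba" → no match
iii. "" → match
iv. "bdda" → match
v. "bdbaccdb" → no match

i, iii, iv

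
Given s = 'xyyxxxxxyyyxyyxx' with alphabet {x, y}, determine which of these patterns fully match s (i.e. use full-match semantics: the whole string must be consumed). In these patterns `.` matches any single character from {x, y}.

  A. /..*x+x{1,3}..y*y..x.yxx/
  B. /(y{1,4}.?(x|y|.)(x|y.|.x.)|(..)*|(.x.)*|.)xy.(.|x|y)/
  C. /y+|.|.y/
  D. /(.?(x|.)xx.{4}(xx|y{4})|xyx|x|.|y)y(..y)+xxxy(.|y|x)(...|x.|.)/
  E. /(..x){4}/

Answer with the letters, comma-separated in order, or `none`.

A

A → match
B → no match
C → no match
D → no match
E → no match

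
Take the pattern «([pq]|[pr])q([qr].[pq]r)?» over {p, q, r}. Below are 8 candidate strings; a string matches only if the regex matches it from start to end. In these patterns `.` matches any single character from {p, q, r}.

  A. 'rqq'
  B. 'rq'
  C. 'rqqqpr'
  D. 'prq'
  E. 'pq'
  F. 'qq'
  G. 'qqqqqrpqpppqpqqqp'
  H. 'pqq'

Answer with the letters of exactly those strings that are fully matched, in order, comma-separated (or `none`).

A → no match
B → match
C → match
D → no match
E → match
F → match
G → no match
H → no match

B, C, E, F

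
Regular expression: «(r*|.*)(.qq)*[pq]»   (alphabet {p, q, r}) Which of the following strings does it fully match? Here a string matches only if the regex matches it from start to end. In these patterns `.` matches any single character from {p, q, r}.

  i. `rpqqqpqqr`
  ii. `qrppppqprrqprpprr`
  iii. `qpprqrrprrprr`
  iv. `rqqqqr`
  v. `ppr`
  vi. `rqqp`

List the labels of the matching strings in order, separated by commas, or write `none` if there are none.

i. `rpqqqpqqr` → no match
ii → no match
iii → no match
iv. `rqqqqr` → no match
v. `ppr` → no match
vi. `rqqp` → match

vi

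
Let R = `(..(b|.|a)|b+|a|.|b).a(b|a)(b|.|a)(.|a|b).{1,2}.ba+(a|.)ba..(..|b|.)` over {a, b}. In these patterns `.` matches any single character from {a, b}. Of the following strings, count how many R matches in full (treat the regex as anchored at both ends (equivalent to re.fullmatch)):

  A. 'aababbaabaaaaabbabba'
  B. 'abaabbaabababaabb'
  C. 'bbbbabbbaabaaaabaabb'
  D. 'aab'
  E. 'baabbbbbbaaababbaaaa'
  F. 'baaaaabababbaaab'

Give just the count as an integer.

2

A → no match
B → no match
C → match
D → no match
E → no match
F → match
Total matched: 2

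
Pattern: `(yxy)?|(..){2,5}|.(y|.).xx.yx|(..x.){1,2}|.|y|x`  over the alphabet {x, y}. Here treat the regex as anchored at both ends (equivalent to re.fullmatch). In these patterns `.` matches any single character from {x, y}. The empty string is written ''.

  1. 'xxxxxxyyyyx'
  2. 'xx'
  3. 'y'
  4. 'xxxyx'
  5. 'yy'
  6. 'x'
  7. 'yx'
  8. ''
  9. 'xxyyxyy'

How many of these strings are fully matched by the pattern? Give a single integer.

1 → no match
2 → no match
3 → match
4 → no match
5 → no match
6 → match
7 → no match
8 → match
9 → no match
Total matched: 3

3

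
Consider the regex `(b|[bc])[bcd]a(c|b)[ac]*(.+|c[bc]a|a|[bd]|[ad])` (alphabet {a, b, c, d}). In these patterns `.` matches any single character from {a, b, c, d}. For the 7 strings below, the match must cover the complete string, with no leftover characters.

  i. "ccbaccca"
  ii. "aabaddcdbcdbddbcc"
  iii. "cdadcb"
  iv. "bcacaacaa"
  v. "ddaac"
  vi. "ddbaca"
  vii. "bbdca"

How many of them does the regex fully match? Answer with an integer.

i → no match
ii → no match
iii → no match
iv → match
v → no match
vi → no match
vii → no match
Total matched: 1

1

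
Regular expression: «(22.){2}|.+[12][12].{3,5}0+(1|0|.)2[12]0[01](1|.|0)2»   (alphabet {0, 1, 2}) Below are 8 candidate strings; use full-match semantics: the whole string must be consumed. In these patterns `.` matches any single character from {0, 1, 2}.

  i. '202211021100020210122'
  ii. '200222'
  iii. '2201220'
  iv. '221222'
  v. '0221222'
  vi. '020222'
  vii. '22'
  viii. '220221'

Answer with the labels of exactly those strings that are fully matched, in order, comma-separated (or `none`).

iv, viii

i → no match
ii → no match
iii → no match
iv → match
v → no match
vi → no match
vii → no match
viii → match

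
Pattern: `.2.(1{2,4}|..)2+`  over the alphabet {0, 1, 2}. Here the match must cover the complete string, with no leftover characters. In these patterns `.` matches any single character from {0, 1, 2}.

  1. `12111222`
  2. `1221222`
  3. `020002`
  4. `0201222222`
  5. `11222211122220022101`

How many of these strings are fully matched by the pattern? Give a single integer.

1 → match
2 → match
3 → match
4 → match
5 → no match — must end with `2`
Total matched: 4

4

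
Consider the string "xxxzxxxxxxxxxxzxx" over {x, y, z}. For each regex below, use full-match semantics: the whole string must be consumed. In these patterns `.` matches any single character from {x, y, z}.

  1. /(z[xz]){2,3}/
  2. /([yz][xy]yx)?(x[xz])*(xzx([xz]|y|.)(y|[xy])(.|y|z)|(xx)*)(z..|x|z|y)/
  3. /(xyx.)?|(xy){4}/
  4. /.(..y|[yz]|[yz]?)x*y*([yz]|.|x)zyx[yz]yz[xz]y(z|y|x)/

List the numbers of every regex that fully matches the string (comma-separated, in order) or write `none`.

1 → no match — must start with "z"
2 → match
3 → no match
4 → no match

2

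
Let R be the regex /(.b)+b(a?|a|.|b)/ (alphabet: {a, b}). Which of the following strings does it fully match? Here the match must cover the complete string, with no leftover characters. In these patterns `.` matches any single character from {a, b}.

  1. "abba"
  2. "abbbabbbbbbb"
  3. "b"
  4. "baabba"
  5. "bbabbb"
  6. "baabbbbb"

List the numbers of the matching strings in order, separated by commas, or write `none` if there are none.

1 → match
2 → match
3 → no match
4 → no match
5 → match
6 → no match

1, 2, 5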